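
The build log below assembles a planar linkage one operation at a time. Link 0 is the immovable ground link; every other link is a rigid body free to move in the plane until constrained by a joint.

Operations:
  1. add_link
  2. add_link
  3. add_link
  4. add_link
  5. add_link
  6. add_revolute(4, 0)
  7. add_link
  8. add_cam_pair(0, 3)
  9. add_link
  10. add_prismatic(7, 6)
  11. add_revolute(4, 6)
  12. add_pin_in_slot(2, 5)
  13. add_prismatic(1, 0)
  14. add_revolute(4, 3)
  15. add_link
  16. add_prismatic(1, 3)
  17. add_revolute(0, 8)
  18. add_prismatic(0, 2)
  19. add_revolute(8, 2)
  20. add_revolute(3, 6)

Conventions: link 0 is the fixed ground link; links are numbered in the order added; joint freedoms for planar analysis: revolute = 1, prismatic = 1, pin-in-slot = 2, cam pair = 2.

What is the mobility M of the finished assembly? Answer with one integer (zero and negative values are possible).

link 0 = ground. State L|J1|J2 = 1|0|0
+link1  2|0|0
+link2  3|0|0
+link3  4|0|0
+link4  5|0|0
+link5  6|0|0
R(4,0) f=1→J1  6|1|0
+link6  7|1|0
C(0,3) f=2→J2  7|1|1
+link7  8|1|1
P(7,6) f=1→J1  8|2|1
R(4,6) f=1→J1  8|3|1
PS(2,5) f=2→J2  8|3|2
P(1,0) f=1→J1  8|4|2
R(4,3) f=1→J1  8|5|2
+link8  9|5|2
P(1,3) f=1→J1  9|6|2
R(0,8) f=1→J1  9|7|2
P(0,2) f=1→J1  9|8|2
R(8,2) f=1→J1  9|9|2
R(3,6) f=1→J1  9|10|2
M = 3(9−1)−2·10−2 = 24−20−2 = 2

M = 2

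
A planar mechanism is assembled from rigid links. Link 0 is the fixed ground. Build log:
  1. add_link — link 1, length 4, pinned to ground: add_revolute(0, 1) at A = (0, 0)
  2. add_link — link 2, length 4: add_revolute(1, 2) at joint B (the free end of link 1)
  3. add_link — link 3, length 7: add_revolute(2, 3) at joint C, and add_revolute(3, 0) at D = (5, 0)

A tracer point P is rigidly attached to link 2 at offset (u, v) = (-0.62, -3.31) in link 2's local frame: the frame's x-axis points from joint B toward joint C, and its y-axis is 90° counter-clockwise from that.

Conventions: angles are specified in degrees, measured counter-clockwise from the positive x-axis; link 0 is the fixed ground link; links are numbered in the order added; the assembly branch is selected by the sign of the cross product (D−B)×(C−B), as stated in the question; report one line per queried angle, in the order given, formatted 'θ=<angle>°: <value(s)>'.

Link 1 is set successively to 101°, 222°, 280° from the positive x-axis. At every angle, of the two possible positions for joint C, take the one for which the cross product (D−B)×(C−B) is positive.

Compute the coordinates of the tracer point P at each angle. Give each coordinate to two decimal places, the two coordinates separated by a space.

A=(0,0), D=(5.00,0)
θ=101°: B = A + 4.00·(cos101°, sin101°) = (-0.7632, 3.9265)
θ=101°: |BD| = 6.9737
θ=101°: circle(B,4.00) ∩ circle(D,7.00): a=1.1208, h=3.8398
θ=101°:   candidates: C₊=(2.3250,6.4687) cross=26.777; C₋=(-1.9989,0.1222) cross=-26.777
θ=101°:   branch + wants cross > 0 → take C=(2.3250,6.4687) (cross=26.777)
θ=101°: ex = (C−B)/|BC| = (0.7721,0.6356); ey = (-0.6356,0.7721)
θ=101°: P = B + -0.62·ex + -3.31·ey = (0.8618,0.9770)
θ=222°: B = A + 4.00·(cos222°, sin222°) = (-2.9726, -2.6765)
θ=222°: |BD| = 8.4099
θ=222°: circle(B,4.00) ∩ circle(D,7.00): a=2.2429, h=3.3120
θ=222°:   candidates: C₊=(-1.9003,1.1771) cross=27.853; C₋=(0.2078,-5.1024) cross=-27.853
θ=222°:   branch + wants cross > 0 → take C=(-1.9003,1.1771) (cross=27.853)
θ=222°: ex = (C−B)/|BC| = (0.2681,0.9634); ey = (-0.9634,0.2681)
θ=222°: P = B + -0.62·ex + -3.31·ey = (0.0501,-4.1611)
θ=280°: B = A + 4.00·(cos280°, sin280°) = (0.6946, -3.9392)
θ=280°: |BD| = 5.8356
θ=280°: circle(B,4.00) ∩ circle(D,7.00): a=0.0903, h=3.9990
θ=280°:   candidates: C₊=(-1.9382,-0.9279) cross=23.336; C₋=(3.4607,-6.8287) cross=-23.336
θ=280°:   branch + wants cross > 0 → take C=(-1.9382,-0.9279) (cross=23.336)
θ=280°: ex = (C−B)/|BC| = (-0.6582,0.7528); ey = (-0.7528,-0.6582)
θ=280°: P = B + -0.62·ex + -3.31·ey = (3.5946,-2.2273)

θ=101°: 0.86 0.98
θ=222°: 0.05 -4.16
θ=280°: 3.59 -2.23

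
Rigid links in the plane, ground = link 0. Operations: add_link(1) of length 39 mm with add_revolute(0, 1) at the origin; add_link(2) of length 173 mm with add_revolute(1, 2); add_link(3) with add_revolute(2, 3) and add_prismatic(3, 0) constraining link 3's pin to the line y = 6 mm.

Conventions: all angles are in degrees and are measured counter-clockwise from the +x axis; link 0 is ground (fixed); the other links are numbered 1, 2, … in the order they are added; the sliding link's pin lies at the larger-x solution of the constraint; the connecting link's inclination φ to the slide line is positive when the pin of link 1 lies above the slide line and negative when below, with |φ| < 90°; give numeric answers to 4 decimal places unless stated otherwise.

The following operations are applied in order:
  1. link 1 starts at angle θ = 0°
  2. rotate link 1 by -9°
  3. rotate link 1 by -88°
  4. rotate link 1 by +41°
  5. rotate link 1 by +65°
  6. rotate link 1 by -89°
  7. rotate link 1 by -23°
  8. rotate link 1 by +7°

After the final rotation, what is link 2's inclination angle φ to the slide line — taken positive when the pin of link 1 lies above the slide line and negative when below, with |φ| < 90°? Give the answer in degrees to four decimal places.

geometry: r = 39 mm, L = 173 mm, e = 6 mm; θ starts at 0°
rotate link 1 by -9°: θ ← 0° -9° = -9°
rotate link 1 by -88°: θ ← -9° -88° = -97°
rotate link 1 by +41°: θ ← -97° +41° = -56°
rotate link 1 by +65°: θ ← -56° +65° = 9°
rotate link 1 by -89°: θ ← 9° -89° = -80°
rotate link 1 by -23°: θ ← -80° -23° = -103°
rotate link 1 by +7°: θ ← -103° +7° = -96°
h = r sin θ − e = -38.786354 − 6 = -44.786354
sin φ = h / L = -44.786354 / 173 = -0.25888066
φ = arcsin(-0.25888066) = -15.003655°

-15.0037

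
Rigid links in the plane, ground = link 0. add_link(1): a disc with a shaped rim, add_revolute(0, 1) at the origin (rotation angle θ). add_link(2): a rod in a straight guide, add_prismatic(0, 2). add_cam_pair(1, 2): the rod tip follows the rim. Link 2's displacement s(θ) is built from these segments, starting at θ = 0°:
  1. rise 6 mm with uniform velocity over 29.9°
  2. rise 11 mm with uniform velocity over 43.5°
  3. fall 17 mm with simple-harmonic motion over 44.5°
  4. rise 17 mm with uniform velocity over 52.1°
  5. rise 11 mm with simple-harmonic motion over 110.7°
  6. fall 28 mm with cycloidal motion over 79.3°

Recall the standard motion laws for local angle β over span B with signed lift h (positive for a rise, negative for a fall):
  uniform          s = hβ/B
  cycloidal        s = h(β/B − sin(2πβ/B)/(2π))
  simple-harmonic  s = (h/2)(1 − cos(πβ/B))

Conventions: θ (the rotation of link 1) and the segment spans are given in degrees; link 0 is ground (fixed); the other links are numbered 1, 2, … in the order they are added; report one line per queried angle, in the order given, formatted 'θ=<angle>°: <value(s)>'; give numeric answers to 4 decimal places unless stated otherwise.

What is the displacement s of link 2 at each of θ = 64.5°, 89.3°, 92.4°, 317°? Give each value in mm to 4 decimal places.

segment 1 (0° to 29.9°, uniform, h = 6) is passed completely: s = 0.0000 + (6) = 6.0000
θ = 64.5° falls in segment 2 (29.9° to 73.4°, uniform, h = 11): β = 64.5 − 29.9 = 34.6°, B = 43.5°; Δs = 11·34.6/43.5 = 8.7494; s = 6.0000 + 8.7494 = 14.7494
segment 2 (29.9° to 73.4°, uniform, h = 11) is passed completely: s = 6.0000 + (11) = 17.0000
θ = 89.3° falls in segment 3 (73.4° to 117.9°, simple-harmonic, h = -17): β = 89.3 − 73.4 = 15.9°, B = 44.5°; Δs = -17/2·(1 − cos(π·0.3573)) = -4.8159; s = 17.0000 − 4.8159 = 12.1841
θ = 92.4° falls in segment 3 (73.4° to 117.9°, simple-harmonic, h = -17): β = 92.4 − 73.4 = 19°, B = 44.5°; Δs = -17/2·(1 − cos(π·0.4270)) = -6.5668; s = 17.0000 − 6.5668 = 10.4332
segment 3 (73.4° to 117.9°, simple-harmonic, h = -17) is passed completely: s = 17.0000 + (-17) = 0.0000
segment 4 (117.9° to 170°, uniform, h = 17) is passed completely: s = 0.0000 + (17) = 17.0000
segment 5 (170° to 280.7°, simple-harmonic, h = 11) is passed completely: s = 17.0000 + (11) = 28.0000
θ = 317° falls in segment 6 (280.7° to 360°, cycloidal, h = -28): β = 317 − 280.7 = 36.3°, B = 79.3°; Δs = -28·(0.4578 − sin(2π·0.4578)/(2π)) = -11.6481; s = 28.0000 − 11.6481 = 16.3519

θ=64.5°: 14.7494
θ=89.3°: 12.1841
θ=92.4°: 10.4332
θ=317°: 16.3519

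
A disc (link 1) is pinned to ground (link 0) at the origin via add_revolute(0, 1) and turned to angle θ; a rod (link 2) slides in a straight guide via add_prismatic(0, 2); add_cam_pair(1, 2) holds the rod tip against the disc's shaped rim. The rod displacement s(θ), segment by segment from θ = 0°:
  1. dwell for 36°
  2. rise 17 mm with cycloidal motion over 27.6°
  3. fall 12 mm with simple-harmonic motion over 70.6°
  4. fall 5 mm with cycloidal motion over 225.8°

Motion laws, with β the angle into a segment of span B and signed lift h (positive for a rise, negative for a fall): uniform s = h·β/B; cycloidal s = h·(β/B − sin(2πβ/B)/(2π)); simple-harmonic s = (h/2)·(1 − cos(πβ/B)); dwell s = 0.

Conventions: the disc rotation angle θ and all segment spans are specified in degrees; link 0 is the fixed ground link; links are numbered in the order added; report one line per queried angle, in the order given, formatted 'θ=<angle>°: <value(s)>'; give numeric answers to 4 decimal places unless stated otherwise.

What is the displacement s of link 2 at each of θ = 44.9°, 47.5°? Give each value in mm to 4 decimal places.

segment 1 (0° to 36°, dwell): s unchanged at 0.0000
θ = 44.9° falls in segment 2 (36° to 63.6°, cycloidal, h = 17): β = 44.9 − 36 = 8.9°, B = 27.6°; Δs = 17·(0.3225 − sin(2π·0.3225)/(2π)) = 3.0519; s = 0.0000 + 3.0519 = 3.0519
θ = 47.5° falls in segment 2 (36° to 63.6°, cycloidal, h = 17): β = 47.5 − 36 = 11.5°, B = 27.6°; Δs = 17·(0.4167 − sin(2π·0.4167)/(2π)) = 5.7305; s = 0.0000 + 5.7305 = 5.7305

θ=44.9°: 3.0519
θ=47.5°: 5.7305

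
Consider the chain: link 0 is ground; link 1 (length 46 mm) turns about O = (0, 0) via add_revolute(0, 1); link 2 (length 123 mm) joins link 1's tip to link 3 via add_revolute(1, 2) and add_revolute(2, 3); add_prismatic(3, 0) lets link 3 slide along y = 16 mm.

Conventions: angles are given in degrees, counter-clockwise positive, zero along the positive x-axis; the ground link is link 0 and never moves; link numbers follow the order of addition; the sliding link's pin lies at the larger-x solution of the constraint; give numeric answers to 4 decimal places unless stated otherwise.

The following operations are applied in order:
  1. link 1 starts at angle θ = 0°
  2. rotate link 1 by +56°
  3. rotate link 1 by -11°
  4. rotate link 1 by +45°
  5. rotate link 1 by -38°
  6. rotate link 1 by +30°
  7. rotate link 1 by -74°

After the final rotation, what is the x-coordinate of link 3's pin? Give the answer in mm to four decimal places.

geometry: r = 46 mm, L = 123 mm, e = 16 mm; θ starts at 0°
rotate link 1 by +56°: θ ← 0° +56° = 56°
rotate link 1 by -11°: θ ← 56° -11° = 45°
rotate link 1 by +45°: θ ← 45° +45° = 90°
rotate link 1 by -38°: θ ← 90° -38° = 52°
rotate link 1 by +30°: θ ← 52° +30° = 82°
rotate link 1 by -74°: θ ← 82° -74° = 8°
crank pin P = (r cos θ, r sin θ) = (45.552331, 6.401963)
h = r sin θ − e = 6.401963 − 16 = -9.598037
x = r cos θ + √(L² − h²) = 45.552331 + 122.624947 = 168.177278

168.1773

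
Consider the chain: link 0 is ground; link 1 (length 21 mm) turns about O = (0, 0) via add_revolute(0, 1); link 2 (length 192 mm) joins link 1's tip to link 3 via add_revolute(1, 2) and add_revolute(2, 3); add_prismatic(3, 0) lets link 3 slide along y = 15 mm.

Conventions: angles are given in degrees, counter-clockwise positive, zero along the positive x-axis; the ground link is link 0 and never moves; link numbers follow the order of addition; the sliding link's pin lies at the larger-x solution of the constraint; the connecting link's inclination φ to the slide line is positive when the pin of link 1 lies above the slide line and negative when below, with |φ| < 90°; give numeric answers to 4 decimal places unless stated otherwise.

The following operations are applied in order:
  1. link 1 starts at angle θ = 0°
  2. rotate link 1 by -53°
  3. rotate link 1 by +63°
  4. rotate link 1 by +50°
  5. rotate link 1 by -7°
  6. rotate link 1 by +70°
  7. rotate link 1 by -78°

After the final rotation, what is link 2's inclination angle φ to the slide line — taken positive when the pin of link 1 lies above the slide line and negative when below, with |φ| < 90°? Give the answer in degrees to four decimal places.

geometry: r = 21 mm, L = 192 mm, e = 15 mm; θ starts at 0°
rotate link 1 by -53°: θ ← 0° -53° = -53°
rotate link 1 by +63°: θ ← -53° +63° = 10°
rotate link 1 by +50°: θ ← 10° +50° = 60°
rotate link 1 by -7°: θ ← 60° -7° = 53°
rotate link 1 by +70°: θ ← 53° +70° = 123°
rotate link 1 by -78°: θ ← 123° -78° = 45°
h = r sin θ − e = 14.849242 − 15 = -0.150758
sin φ = h / L = -0.150758 / 192 = -0.00078520
φ = arcsin(-0.00078520) = -0.044988°

-0.0450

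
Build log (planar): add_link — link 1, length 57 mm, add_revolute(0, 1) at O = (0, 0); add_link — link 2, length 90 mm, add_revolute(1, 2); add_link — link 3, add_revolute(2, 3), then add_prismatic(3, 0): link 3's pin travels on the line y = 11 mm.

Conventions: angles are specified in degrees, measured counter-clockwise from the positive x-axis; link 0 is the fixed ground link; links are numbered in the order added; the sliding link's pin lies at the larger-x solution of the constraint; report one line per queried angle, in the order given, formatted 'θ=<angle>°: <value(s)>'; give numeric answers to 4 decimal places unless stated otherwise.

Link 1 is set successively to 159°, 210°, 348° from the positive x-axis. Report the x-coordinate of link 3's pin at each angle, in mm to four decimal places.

geometry: r = 57 mm, L = 90 mm, e = 11 mm
θ=159°: crank pin P = (r cos θ, r sin θ) = (-53.214084, 20.426973)
θ=159°: h = r sin θ − e = 20.426973 − 11 = 9.426973
θ=159°: x = r cos θ + √(L² − h²) = -53.214084 + 89.504928 = 36.290844
θ=210°: crank pin P = (r cos θ, r sin θ) = (-49.363448, -28.500000)
θ=210°: h = r sin θ − e = -28.500000 − 11 = -39.500000
θ=210°: x = r cos θ + √(L² − h²) = -49.363448 + 80.868721 = 31.505273
θ=348°: crank pin P = (r cos θ, r sin θ) = (55.754413, -11.850966)
θ=348°: h = r sin θ − e = -11.850966 − 11 = -22.850966
θ=348°: x = r cos θ + √(L² − h²) = 55.754413 + 87.050751 = 142.805165

θ=159°: 36.2908
θ=210°: 31.5053
θ=348°: 142.8052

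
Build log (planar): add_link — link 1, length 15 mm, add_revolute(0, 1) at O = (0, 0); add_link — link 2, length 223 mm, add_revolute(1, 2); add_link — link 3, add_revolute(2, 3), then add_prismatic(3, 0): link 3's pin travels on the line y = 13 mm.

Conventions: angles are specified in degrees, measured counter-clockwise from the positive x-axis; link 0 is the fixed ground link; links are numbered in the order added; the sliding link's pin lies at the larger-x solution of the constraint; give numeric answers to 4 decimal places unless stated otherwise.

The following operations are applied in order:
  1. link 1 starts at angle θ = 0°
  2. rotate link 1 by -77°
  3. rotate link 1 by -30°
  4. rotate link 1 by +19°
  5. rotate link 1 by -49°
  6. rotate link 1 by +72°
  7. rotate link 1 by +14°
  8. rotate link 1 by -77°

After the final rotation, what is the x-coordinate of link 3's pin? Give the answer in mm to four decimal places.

geometry: r = 15 mm, L = 223 mm, e = 13 mm; θ starts at 0°
rotate link 1 by -77°: θ ← 0° -77° = -77°
rotate link 1 by -30°: θ ← -77° -30° = -107°
rotate link 1 by +19°: θ ← -107° +19° = -88°
rotate link 1 by -49°: θ ← -88° -49° = -137°
rotate link 1 by +72°: θ ← -137° +72° = -65°
rotate link 1 by +14°: θ ← -65° +14° = -51°
rotate link 1 by -77°: θ ← -51° -77° = -128°
crank pin P = (r cos θ, r sin θ) = (-9.234922, -11.820161)
h = r sin θ − e = -11.820161 − 13 = -24.820161
x = r cos θ + √(L² − h²) = -9.234922 + 221.614439 = 212.379517

212.3795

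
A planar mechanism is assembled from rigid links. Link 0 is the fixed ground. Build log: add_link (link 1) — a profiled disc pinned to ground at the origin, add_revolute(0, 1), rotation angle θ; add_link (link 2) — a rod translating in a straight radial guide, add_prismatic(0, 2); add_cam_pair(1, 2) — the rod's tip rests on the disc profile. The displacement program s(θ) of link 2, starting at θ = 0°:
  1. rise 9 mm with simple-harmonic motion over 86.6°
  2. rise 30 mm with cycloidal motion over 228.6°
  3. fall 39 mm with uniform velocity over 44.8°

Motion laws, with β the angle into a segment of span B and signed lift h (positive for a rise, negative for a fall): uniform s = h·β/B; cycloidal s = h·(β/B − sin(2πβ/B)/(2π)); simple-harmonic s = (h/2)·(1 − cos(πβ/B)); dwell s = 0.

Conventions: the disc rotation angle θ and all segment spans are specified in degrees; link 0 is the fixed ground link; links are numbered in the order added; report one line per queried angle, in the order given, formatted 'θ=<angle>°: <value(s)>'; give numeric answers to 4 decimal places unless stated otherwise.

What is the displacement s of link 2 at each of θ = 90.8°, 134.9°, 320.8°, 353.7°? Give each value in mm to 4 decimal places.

seg 1 [0°–86.6°] simple-harmonic, h=9: full span → s += 9 → s = 9.0000
seg 2 [86.6°–315.2°] cycloidal, h=30: θ=90.8° here. β=4.2, B=228.6. 30·(0.0184 − sin(2π·0.0184)/(2π)) = 0.0012 → s = 9.0012
seg 2 [86.6°–315.2°] cycloidal, h=30: θ=134.9° here. β=48.3, B=228.6. 30·(0.2113 − sin(2π·0.2113)/(2π)) = 1.7045 → s = 10.7045
seg 2 [86.6°–315.2°] cycloidal, h=30: full span → s += 30 → s = 39.0000
seg 3 [315.2°–360°] uniform, h=-39: θ=320.8° here. β=5.6, B=44.8. -39·5.6/44.8 = -4.8750 → s = 34.1250
seg 3 [315.2°–360°] uniform, h=-39: θ=353.7° here. β=38.5, B=44.8. -39·38.5/44.8 = -33.5156 → s = 5.4844

θ=90.8°: 9.0012
θ=134.9°: 10.7045
θ=320.8°: 34.1250
θ=353.7°: 5.4844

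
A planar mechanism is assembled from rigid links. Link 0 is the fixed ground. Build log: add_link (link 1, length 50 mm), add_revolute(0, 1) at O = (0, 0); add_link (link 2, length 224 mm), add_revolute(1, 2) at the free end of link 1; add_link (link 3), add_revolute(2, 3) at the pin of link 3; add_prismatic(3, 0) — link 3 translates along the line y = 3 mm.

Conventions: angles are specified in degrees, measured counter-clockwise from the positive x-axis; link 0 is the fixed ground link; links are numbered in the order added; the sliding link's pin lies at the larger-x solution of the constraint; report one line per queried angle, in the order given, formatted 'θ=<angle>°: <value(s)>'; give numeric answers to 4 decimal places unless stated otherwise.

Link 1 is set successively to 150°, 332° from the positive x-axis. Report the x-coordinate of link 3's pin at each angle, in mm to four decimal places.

geometry: r = 50 mm, L = 224 mm, e = 3 mm
θ=150°: crank pin P = (r cos θ, r sin θ) = (-43.301270, 25.000000)
θ=150°: h = r sin θ − e = 25.000000 − 3 = 22.000000
θ=150°: x = r cos θ + √(L² − h²) = -43.301270 + 222.917025 = 179.615755
θ=332°: crank pin P = (r cos θ, r sin θ) = (44.147380, -23.473578)
θ=332°: h = r sin θ − e = -23.473578 − 3 = -26.473578
θ=332°: x = r cos θ + √(L² − h²) = 44.147380 + 222.430101 = 266.577480

θ=150°: 179.6158
θ=332°: 266.5775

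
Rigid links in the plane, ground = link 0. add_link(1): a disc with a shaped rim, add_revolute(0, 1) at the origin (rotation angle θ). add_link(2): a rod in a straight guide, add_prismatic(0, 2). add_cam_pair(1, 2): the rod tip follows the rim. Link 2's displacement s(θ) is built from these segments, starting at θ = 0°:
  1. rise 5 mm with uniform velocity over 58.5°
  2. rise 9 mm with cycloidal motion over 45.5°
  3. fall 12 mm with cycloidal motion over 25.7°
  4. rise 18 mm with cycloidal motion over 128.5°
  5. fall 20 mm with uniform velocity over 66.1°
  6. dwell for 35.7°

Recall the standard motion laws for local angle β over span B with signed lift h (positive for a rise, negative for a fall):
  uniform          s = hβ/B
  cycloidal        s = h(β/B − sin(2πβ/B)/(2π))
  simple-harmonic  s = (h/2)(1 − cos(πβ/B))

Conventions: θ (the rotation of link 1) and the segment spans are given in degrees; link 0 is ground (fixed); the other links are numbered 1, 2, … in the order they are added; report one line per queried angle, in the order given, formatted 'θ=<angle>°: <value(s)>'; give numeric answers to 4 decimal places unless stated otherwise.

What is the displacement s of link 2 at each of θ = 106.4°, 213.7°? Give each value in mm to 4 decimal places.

segment 1 (0° to 58.5°, uniform, h = 5) is passed completely: s = 0.0000 + (5) = 5.0000
segment 2 (58.5° to 104°, cycloidal, h = 9) is passed completely: s = 5.0000 + (9) = 14.0000
θ = 106.4° falls in segment 3 (104° to 129.7°, cycloidal, h = -12): β = 106.4 − 104 = 2.4°, B = 25.7°; Δs = -12·(0.0934 − sin(2π·0.0934)/(2π)) = -0.0632; s = 14.0000 − 0.0632 = 13.9368
segment 3 (104° to 129.7°, cycloidal, h = -12) is passed completely: s = 14.0000 + (-12) = 2.0000
θ = 213.7° falls in segment 4 (129.7° to 258.2°, cycloidal, h = 18): β = 213.7 − 129.7 = 84°, B = 128.5°; Δs = 18·(0.6537 − sin(2π·0.6537)/(2π)) = 14.1227; s = 2.0000 + 14.1227 = 16.1227

θ=106.4°: 13.9368
θ=213.7°: 16.1227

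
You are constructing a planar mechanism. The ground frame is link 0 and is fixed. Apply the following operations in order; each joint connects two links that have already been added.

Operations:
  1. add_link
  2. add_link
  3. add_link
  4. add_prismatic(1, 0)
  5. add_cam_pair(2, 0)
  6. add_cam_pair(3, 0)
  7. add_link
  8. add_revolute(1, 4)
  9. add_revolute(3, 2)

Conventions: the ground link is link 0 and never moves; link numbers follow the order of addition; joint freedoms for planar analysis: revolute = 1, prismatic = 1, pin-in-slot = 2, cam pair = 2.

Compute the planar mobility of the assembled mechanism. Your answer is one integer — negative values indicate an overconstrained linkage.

link 0 = ground. State L|J1|J2 = 1|0|0
+link1  2|0|0
+link2  3|0|0
+link3  4|0|0
P(1,0) f=1→J1  4|1|0
C(2,0) f=2→J2  4|1|1
C(3,0) f=2→J2  4|1|2
+link4  5|1|2
R(1,4) f=1→J1  5|2|2
R(3,2) f=1→J1  5|3|2
M = 3(5−1)−2·3−2 = 12−6−2 = 4

M = 4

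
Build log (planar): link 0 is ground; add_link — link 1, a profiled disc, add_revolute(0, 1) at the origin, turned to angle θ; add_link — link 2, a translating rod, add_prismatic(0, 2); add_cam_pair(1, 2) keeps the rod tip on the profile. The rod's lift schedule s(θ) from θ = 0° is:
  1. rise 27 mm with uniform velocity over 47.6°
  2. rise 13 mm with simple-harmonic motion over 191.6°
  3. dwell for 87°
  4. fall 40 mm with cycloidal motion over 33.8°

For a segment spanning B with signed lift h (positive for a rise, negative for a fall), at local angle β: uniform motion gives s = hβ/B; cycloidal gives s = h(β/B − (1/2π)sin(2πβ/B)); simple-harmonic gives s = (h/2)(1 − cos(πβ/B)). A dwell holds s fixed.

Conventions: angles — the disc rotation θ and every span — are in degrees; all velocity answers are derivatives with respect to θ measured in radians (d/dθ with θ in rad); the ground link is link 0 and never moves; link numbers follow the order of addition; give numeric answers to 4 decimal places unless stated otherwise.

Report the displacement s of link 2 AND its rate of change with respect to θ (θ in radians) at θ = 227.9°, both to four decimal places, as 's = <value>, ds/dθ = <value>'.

seg 1 [0°–47.6°] uniform, h=27: full span → s += 27 → s = 27.0000
seg 2 [47.6°–239.2°] simple-harmonic, h=13: θ=227.9° here. β=180.3, B=191.6. 13/2·(1 − cos(π·0.9410)) = 12.8887 → s = 39.8887
velocity in seg [47.6°–239.2°] (simple-harmonic), θ in radians: β = 180.3° = 3.1468 rad, B = 191.6° = 3.3441 rad; ds/dθ = (πh/(2B)) sin(πβ/B) = (π·13/(2·3.3441)) sin(π·0.9410) = 1.124956 mm/rad

s = 39.8887, ds/dθ = 1.1250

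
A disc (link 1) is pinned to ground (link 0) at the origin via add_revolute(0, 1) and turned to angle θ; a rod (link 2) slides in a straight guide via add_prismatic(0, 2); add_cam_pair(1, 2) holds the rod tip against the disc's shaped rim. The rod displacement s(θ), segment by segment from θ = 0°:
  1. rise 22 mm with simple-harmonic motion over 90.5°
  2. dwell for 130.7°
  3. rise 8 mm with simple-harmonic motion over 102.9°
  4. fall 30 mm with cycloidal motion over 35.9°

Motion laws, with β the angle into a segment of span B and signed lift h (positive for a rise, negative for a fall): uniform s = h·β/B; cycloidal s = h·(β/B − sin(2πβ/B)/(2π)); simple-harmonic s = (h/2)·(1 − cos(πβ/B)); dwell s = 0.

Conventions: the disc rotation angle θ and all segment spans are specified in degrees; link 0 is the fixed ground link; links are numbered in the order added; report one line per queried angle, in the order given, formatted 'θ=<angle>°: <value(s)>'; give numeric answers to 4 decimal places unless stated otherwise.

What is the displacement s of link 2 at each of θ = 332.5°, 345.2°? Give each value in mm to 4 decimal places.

segment 1 (0° to 90.5°, simple-harmonic, h = 22) is passed completely: s = 0.0000 + (22) = 22.0000
segment 2 (90.5° to 221.2°, dwell): s unchanged at 22.0000
segment 3 (221.2° to 324.1°, simple-harmonic, h = 8) is passed completely: s = 22.0000 + (8) = 30.0000
θ = 332.5° falls in segment 4 (324.1° to 360°, cycloidal, h = -30): β = 332.5 − 324.1 = 8.4°, B = 35.9°; Δs = -30·(0.2340 − sin(2π·0.2340)/(2π)) = -2.2690; s = 30.0000 − 2.2690 = 27.7310
θ = 345.2° falls in segment 4 (324.1° to 360°, cycloidal, h = -30): β = 345.2 − 324.1 = 21.1°, B = 35.9°; Δs = -30·(0.5877 − sin(2π·0.5877)/(2π)) = -20.1333; s = 30.0000 − 20.1333 = 9.8667

θ=332.5°: 27.7310
θ=345.2°: 9.8667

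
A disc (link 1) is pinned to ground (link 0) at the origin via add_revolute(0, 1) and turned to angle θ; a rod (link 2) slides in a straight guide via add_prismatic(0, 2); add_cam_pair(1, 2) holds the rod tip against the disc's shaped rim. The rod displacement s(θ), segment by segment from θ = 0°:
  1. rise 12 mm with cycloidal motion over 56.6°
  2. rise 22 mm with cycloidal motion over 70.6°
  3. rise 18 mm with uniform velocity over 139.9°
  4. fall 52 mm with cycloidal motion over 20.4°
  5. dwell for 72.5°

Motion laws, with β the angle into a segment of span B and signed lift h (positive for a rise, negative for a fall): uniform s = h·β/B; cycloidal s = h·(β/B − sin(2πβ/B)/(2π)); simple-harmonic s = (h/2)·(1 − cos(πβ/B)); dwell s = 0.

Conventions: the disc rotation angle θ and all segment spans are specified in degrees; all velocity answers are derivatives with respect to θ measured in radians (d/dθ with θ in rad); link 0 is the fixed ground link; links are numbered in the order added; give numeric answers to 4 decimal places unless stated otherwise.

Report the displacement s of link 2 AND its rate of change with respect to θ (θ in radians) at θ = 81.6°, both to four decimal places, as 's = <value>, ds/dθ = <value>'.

segment 1 (0° to 56.6°, cycloidal, h = 12) is passed completely: s = 0.0000 + (12) = 12.0000
θ = 81.6° falls in segment 2 (56.6° to 127.2°, cycloidal, h = 22): β = 81.6 − 56.6 = 25°, B = 70.6°; Δs = 22·(0.3541 − sin(2π·0.3541)/(2π)) = 5.0117; s = 12.0000 + 5.0117 = 17.0117
velocity in seg [56.6°–127.2°] (cycloidal), θ in radians: β = 25° = 0.4363 rad, B = 70.6° = 1.2322 rad; ds/dθ = (h/B)(1 − cos(2πβ/B)) = (22/1.2322)(1 − cos(2π·0.3541)) = 28.717909 mm/rad

s = 17.0117, ds/dθ = 28.7179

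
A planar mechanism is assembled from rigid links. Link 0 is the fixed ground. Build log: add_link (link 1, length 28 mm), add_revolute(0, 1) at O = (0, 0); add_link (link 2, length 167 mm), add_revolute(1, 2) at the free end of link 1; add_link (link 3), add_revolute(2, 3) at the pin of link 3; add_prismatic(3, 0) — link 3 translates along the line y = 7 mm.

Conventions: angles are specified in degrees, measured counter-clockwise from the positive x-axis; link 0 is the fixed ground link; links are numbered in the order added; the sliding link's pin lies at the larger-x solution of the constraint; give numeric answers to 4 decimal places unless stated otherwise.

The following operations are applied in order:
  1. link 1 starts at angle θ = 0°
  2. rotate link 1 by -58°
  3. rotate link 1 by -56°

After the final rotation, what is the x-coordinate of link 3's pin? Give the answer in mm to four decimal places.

geometry: r = 28 mm, L = 167 mm, e = 7 mm; θ starts at 0°
rotate link 1 by -58°: θ ← 0° -58° = -58°
rotate link 1 by -56°: θ ← -58° -56° = -114°
crank pin P = (r cos θ, r sin θ) = (-11.388626, -25.579273)
h = r sin θ − e = -25.579273 − 7 = -32.579273
x = r cos θ + √(L² − h²) = -11.388626 + 163.791303 = 152.402677

152.4027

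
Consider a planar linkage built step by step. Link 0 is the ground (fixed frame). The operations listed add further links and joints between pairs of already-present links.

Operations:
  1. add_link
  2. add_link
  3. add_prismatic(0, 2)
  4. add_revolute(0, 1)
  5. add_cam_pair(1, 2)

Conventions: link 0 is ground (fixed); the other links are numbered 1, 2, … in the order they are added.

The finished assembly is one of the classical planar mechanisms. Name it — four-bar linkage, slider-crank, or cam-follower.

links: 3 (incl. ground); joints: 1 revolute, 1 prismatic, 1 higher (cam) pair, forming one closed loop
3 links, revolute + prismatic + higher pair in one loop → cam-follower

cam-follower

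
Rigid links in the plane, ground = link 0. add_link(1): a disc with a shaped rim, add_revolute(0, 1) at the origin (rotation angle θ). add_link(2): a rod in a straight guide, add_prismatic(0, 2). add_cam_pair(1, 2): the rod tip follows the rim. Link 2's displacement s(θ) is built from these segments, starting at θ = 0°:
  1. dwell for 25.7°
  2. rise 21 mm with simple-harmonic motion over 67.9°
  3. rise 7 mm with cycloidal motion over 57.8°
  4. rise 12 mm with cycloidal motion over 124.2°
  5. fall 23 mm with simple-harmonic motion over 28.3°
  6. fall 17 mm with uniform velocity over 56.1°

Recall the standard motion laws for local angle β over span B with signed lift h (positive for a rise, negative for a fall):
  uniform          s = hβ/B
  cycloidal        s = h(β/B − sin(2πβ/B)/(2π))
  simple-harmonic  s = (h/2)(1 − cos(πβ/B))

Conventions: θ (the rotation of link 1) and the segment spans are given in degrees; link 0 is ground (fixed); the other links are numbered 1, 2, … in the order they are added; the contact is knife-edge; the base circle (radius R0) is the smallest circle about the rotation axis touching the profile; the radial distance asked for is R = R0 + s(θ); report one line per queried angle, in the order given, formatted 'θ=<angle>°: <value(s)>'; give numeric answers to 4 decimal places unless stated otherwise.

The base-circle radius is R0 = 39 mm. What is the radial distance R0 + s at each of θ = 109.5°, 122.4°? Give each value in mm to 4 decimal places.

segment 1 (0° to 25.7°, dwell): s unchanged at 0.0000
segment 2 (25.7° to 93.6°, simple-harmonic, h = 21) is passed completely: s = 0.0000 + (21) = 21.0000
θ = 109.5° falls in segment 3 (93.6° to 151.4°, cycloidal, h = 7): β = 109.5 − 93.6 = 15.9°, B = 57.8°; Δs = 7·(0.2751 − sin(2π·0.2751)/(2π)) = 0.8253; s = 21.0000 + 0.8253 = 21.8253
θ = 122.4° falls in segment 3 (93.6° to 151.4°, cycloidal, h = 7): β = 122.4 − 93.6 = 28.8°, B = 57.8°; Δs = 7·(0.4983 − sin(2π·0.4983)/(2π)) = 3.4758; s = 21.0000 + 3.4758 = 24.4758
θ=109.5°: R = R0 + s = 39 + 21.8253 = 60.8253
θ=122.4°: R = R0 + s = 39 + 24.4758 = 63.4758

θ=109.5°: 60.8253
θ=122.4°: 63.4758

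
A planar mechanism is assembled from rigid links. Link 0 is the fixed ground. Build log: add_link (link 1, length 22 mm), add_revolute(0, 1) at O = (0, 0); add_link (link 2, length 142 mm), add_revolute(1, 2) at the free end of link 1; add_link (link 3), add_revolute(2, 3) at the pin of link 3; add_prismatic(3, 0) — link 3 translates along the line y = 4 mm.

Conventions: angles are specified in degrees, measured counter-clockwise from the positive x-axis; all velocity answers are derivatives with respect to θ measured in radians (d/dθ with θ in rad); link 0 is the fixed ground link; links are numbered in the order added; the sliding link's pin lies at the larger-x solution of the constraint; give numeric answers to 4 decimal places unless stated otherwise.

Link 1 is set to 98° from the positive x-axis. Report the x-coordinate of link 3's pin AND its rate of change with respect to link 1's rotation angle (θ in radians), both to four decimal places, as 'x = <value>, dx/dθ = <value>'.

geometry: r = 22 mm, L = 142 mm, e = 4 mm
crank pin P = (r cos θ, r sin θ) = (-3.061808, 21.785898)
h = r sin θ − e = 21.785898 − 4 = 17.785898
x = r cos θ + √(L² − h²) = -3.061808 + 140.881730 = 137.819922
dx/dθ = −r sin θ − h·r cos θ/√(L² − h²) (θ in radians; h = 17.785898) = -21.399353

x = 137.8199, dx/dθ = -21.3994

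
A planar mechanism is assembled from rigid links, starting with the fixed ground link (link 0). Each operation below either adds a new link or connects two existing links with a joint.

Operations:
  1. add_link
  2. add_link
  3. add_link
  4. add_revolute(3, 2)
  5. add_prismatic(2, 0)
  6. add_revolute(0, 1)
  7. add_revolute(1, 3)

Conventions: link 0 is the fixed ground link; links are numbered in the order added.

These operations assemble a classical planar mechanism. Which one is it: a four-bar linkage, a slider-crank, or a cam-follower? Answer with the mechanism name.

links: 4 (incl. ground); joints: 3 revolute, 1 prismatic, 0 higher (cam) pair, forming one closed loop
4 links, 3 revolutes + 1 prismatic in one loop → slider-crank

slider-crank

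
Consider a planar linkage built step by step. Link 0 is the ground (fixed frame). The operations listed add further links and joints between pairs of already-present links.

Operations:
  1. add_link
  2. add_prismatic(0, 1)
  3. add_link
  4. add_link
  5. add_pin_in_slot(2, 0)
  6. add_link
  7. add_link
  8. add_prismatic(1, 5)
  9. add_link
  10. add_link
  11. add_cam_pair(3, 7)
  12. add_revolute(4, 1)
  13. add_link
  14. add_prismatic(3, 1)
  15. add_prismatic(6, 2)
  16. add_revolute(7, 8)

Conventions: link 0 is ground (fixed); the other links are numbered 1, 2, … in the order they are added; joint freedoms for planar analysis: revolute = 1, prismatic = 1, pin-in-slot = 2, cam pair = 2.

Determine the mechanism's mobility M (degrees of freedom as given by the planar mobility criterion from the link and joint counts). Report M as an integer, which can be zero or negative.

(L,J1,J2)=(1,0,0); link0 fixed
link1: (2,0,0)
P 0-1 [J1]: (2,1,0)
link2: (3,1,0)
link3: (4,1,0)
PS 2-0 [J2]: (4,1,1)
link4: (5,1,1)
link5: (6,1,1)
P 1-5 [J1]: (6,2,1)
link6: (7,2,1)
link7: (8,2,1)
C 3-7 [J2]: (8,2,2)
R 4-1 [J1]: (8,3,2)
link8: (9,3,2)
P 3-1 [J1]: (9,4,2)
P 6-2 [J1]: (9,5,2)
R 7-8 [J1]: (9,6,2)
Grübler: 3·8 − 2·6 − 2 = 10

M = 10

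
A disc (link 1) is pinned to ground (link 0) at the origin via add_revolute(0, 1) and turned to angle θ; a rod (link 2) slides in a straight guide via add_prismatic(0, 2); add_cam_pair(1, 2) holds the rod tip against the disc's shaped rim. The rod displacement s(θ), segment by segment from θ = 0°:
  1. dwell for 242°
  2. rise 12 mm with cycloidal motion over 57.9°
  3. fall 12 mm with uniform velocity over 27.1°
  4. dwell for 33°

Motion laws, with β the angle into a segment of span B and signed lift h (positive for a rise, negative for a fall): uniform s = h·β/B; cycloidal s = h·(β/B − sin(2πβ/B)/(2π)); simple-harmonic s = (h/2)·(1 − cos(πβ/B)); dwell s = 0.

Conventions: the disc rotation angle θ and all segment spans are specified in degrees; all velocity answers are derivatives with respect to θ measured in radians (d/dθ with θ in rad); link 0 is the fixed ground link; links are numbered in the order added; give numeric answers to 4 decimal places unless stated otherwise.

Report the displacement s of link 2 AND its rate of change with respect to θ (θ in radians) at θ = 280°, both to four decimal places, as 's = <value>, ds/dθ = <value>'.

segment 1 (0° to 242°, dwell): s unchanged at 0.0000
θ = 280° falls in segment 2 (242° to 299.9°, cycloidal, h = 12): β = 280 − 242 = 38°, B = 57.9°; Δs = 12·(0.6563 − sin(2π·0.6563)/(2π)) = 9.4640; s = 0.0000 + 9.4640 = 9.4640
velocity in seg [242°–299.9°] (cycloidal), θ in radians: β = 38° = 0.6632 rad, B = 57.9° = 1.0105 rad; ds/dθ = (h/B)(1 − cos(2πβ/B)) = (12/1.0105)(1 − cos(2π·0.6563)) = 18.468695 mm/rad

s = 9.4640, ds/dθ = 18.4687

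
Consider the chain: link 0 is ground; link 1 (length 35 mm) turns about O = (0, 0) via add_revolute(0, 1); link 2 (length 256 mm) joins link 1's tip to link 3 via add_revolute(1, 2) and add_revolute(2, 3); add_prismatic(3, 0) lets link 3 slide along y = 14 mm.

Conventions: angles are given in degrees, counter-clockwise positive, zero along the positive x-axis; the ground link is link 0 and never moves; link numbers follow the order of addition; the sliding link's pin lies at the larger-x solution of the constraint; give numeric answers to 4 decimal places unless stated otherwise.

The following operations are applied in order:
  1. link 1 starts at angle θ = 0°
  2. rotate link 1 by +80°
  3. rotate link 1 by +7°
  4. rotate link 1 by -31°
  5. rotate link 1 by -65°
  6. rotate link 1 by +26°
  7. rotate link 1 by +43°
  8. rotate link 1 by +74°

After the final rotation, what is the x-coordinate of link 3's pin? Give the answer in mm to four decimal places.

geometry: r = 35 mm, L = 256 mm, e = 14 mm; θ starts at 0°
rotate link 1 by +80°: θ ← 0° +80° = 80°
rotate link 1 by +7°: θ ← 80° +7° = 87°
rotate link 1 by -31°: θ ← 87° -31° = 56°
rotate link 1 by -65°: θ ← 56° -65° = -9°
rotate link 1 by +26°: θ ← -9° +26° = 17°
rotate link 1 by +43°: θ ← 17° +43° = 60°
rotate link 1 by +74°: θ ← 60° +74° = 134°
crank pin P = (r cos θ, r sin θ) = (-24.313043, 25.176893)
h = r sin θ − e = 25.176893 − 14 = 11.176893
x = r cos θ + √(L² − h²) = -24.313043 + 255.755894 = 231.442851

231.4429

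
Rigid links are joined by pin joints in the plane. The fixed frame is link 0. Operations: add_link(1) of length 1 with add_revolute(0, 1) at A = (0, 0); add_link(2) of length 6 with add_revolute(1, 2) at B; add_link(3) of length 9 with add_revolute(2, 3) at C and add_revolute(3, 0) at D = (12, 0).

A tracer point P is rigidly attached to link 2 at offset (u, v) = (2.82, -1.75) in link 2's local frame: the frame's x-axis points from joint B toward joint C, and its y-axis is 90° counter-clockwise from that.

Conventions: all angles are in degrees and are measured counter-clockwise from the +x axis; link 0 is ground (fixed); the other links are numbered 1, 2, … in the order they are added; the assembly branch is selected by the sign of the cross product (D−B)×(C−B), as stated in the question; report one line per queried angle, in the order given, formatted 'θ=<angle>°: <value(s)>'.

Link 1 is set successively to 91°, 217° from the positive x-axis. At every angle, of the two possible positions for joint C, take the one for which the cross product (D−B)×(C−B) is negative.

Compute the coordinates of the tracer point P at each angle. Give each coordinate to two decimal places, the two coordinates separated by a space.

A=(0,0), D=(12.00,0)
θ=91°: B = A + 1.00·(cos91°, sin91°) = (-0.0175, 0.9998)
θ=91°: |BD| = 12.0590
θ=91°: circle(B,6.00) ∩ circle(D,9.00): a=4.1637, h=4.3202
θ=91°:   candidates: C₊=(4.4901,4.9599) cross=52.097; C₋=(3.7737,-3.6507) cross=-52.097
θ=91°:   branch - wants cross < 0 → take C=(3.7737,-3.6507) (cross=-52.097)
θ=91°: ex = (C−B)/|BC| = (0.6319,-0.7751); ey = (0.7751,0.6319)
θ=91°: P = B + 2.82·ex + -1.75·ey = (0.4080,-2.2916)
θ=217°: B = A + 1.00·(cos217°, sin217°) = (-0.7986, -0.6018)
θ=217°: |BD| = 12.8128
θ=217°: circle(B,6.00) ∩ circle(D,9.00): a=4.6503, h=3.7914
θ=217°:   candidates: C₊=(3.6685,3.4038) cross=48.578; C₋=(4.0246,-4.1706) cross=-48.578
θ=217°:   branch - wants cross < 0 → take C=(4.0246,-4.1706) (cross=-48.578)
θ=217°: ex = (C−B)/|BC| = (0.8039,-0.5948); ey = (0.5948,0.8039)
θ=217°: P = B + 2.82·ex + -1.75·ey = (0.4274,-3.6859)

θ=91°: 0.41 -2.29
θ=217°: 0.43 -3.69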